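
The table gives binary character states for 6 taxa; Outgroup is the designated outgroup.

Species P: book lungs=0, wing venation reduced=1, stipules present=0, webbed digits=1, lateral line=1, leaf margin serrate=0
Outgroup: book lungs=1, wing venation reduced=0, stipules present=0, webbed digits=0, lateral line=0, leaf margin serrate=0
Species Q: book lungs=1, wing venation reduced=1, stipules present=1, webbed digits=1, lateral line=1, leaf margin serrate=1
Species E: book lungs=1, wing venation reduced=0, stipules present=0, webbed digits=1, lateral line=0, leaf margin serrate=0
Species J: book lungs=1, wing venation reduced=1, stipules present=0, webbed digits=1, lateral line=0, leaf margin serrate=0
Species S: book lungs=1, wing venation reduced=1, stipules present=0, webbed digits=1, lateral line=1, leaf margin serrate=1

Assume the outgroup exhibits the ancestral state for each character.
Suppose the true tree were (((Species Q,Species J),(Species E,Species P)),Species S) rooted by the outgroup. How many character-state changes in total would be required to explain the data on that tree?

10

Map each character onto (((Species Q,Species J),(Species E,Species P)),Species S) (rooted by Outgroup) and count the minimum state changes it requires (Fitch parsimony):
book lungs: 1; wing venation reduced: 2; stipules present: 1; webbed digits: 1; lateral line: 3; leaf margin serrate: 2.
Total tree length = 10.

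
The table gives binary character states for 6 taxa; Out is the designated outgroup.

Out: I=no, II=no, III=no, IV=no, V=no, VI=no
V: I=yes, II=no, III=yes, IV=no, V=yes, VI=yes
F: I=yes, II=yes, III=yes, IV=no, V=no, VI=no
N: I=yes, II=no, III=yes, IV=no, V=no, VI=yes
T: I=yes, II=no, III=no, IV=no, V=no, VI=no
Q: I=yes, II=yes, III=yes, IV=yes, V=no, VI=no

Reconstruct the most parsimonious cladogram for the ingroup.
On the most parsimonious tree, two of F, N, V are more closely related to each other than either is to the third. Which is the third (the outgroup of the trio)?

The outgroup has state 'no' for every character, so 'yes' is the derived state throughout.
All ingroup taxa share the derived state 'yes' for I; it defines the ingroup but does not resolve relationships within it.
II (derived state 'yes') is shared by F and Q — a synapomorphy uniting that clade.
Only F, N, Q, and V show the derived state 'yes' for III, supporting them as a clade.
IV (derived state 'yes') is unique to Q (autapomorphy; uninformative for grouping).
V (derived state 'yes') is unique to V (autapomorphy; uninformative for grouping).
VI (derived state 'yes') is shared by N and V — a synapomorphy uniting that clade.
Most parsimonious ingroup topology: (((V,N),(F,Q)),T).
V and N share a more recent common ancestor with each other than either does with F, so F is the least closely related of the three.

F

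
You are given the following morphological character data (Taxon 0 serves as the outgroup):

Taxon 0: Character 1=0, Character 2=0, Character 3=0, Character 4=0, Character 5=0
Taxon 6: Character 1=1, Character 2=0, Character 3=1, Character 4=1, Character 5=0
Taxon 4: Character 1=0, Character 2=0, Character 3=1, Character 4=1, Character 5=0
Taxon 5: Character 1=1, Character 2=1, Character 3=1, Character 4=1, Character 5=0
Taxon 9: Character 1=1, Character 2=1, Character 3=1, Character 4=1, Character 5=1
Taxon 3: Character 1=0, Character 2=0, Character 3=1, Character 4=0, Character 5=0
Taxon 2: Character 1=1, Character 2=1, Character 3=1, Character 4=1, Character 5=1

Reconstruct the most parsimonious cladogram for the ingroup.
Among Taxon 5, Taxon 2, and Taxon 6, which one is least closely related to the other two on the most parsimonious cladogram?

The outgroup has state '0' for every character, so '1' is the derived state throughout.
Character 1: derived state '1' in Taxon 2, Taxon 5, Taxon 6, and Taxon 9 only — synapomorphy for {Taxon 2, Taxon 5, Taxon 6, Taxon 9}.
Only Taxon 2, Taxon 5, and Taxon 9 show the derived state '1' for Character 2, supporting them as a clade.
All ingroup taxa share the derived state '1' for Character 3; it defines the ingroup but does not resolve relationships within it.
Character 4: derived state '1' in Taxon 2, Taxon 4, Taxon 5, Taxon 6, and Taxon 9 only — synapomorphy for {Taxon 2, Taxon 4, Taxon 5, Taxon 6, Taxon 9}.
Character 5: derived state '1' in Taxon 2 and Taxon 9 only — synapomorphy for {Taxon 2, Taxon 9}.
Most parsimonious ingroup topology: (((Taxon 6,(Taxon 5,(Taxon 9,Taxon 2))),Taxon 4),Taxon 3).
Taxon 2 and Taxon 5 share a more recent common ancestor with each other than either does with Taxon 6, so Taxon 6 is the least closely related of the three.

Taxon 6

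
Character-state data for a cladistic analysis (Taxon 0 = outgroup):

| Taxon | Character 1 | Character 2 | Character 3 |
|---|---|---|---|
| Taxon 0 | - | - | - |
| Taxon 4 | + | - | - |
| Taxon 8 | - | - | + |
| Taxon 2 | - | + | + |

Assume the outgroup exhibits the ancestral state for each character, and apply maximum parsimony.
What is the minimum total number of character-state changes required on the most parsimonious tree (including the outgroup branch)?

The outgroup has state '-' for every character, so '+' is the derived state throughout.
Character 1: derived state '+' in Taxon 4 only — an autapomorphy, so it tells us nothing about relationships among taxa.
Character 2: derived state '+' in Taxon 2 only — an autapomorphy, so it tells us nothing about relationships among taxa.
Character 3: derived state '+' in Taxon 2 and Taxon 8 only — synapomorphy for {Taxon 2, Taxon 8}.
Most parsimonious ingroup topology: (Taxon 4,(Taxon 8,Taxon 2)).
Changes per character on this tree: Character 1: 1; Character 2: 1; Character 3: 1.
Total = 3.

3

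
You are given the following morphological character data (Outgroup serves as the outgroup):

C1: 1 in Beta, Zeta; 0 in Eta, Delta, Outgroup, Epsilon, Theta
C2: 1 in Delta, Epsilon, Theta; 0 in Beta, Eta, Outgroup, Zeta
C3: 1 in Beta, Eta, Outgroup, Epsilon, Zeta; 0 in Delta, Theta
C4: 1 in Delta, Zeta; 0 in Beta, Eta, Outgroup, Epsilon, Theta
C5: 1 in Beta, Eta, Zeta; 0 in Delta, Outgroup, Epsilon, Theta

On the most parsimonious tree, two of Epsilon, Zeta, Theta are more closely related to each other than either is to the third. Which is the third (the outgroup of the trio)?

Character polarity is set by the outgroup: the derived state is whichever differs from the outgroup's state, so for C3 the derived state is '0', and for the remaining characters it is '1'.
C1 (derived state '1') is shared by Beta and Zeta — a synapomorphy uniting that clade.
C2: derived state '1' in Delta, Epsilon, and Theta only — synapomorphy for {Delta, Epsilon, Theta}.
C3 (derived state '0') is shared by Delta and Theta — a synapomorphy uniting that clade.
C4 (state '1') occurs in Delta and Zeta but conflicts with the nesting implied by the other characters — most parsimoniously interpreted as homoplasy.
Only Beta, Eta, and Zeta show the derived state '1' for C5, supporting them as a clade.
Most parsimonious ingroup topology: (((Zeta,Beta),Eta),(Epsilon,(Delta,Theta))).
Theta and Epsilon share a more recent common ancestor with each other than either does with Zeta, so Zeta is the least closely related of the three.

Zeta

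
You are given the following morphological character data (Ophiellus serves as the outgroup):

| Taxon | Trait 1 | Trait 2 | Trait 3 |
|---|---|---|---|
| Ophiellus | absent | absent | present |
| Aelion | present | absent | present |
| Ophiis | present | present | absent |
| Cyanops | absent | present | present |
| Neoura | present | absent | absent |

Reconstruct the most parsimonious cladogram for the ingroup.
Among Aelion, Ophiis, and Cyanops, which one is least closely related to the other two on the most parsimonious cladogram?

Cyanops

Character polarity is set by the outgroup: the derived state is whichever differs from the outgroup's state, so for Trait 3 the derived state is 'absent', and for the remaining characters it is 'present'.
Trait 1: derived state 'present' in Aelion, Neoura, and Ophiis only — synapomorphy for {Aelion, Neoura, Ophiis}.
Trait 2 groups Cyanops and Ophiis, which is incompatible with the clades supported by the remaining characters; treating it as convergent (homoplasy) costs fewer steps than any alternative tree.
Only Neoura and Ophiis show the derived state 'absent' for Trait 3, supporting them as a clade.
Most parsimonious ingroup topology: ((Aelion,(Ophiis,Neoura)),Cyanops).
Aelion and Ophiis share a more recent common ancestor with each other than either does with Cyanops, so Cyanops is the least closely related of the three.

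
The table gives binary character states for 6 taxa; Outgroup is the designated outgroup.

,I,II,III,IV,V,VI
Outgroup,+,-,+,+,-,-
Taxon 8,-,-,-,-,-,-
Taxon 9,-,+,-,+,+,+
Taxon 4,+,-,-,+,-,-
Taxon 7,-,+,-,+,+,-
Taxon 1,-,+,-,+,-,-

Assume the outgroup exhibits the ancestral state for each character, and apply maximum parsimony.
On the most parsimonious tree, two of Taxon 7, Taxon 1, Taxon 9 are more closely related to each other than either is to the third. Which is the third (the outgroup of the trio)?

Character polarity is set by the outgroup: the derived state is whichever differs from the outgroup's state, so for I, III, IV the derived state is '-', and for the remaining characters it is '+'.
I (derived state '-') is shared by Taxon 1, Taxon 7, Taxon 8, and Taxon 9 — a synapomorphy uniting that clade.
Only Taxon 1, Taxon 7, and Taxon 9 show the derived state '+' for II, supporting them as a clade.
III (derived state '-') is shared by all ingroup taxa — unites the whole ingroup.
IV (derived state '-') is unique to Taxon 8 (autapomorphy; uninformative for grouping).
Only Taxon 7 and Taxon 9 show the derived state '+' for V, supporting them as a clade.
VI: derived state '+' in Taxon 9 only — an autapomorphy, so it tells us nothing about relationships among taxa.
Most parsimonious ingroup topology: ((Taxon 8,((Taxon 9,Taxon 7),Taxon 1)),Taxon 4).
Taxon 9 and Taxon 7 share a more recent common ancestor with each other than either does with Taxon 1, so Taxon 1 is the least closely related of the three.

Taxon 1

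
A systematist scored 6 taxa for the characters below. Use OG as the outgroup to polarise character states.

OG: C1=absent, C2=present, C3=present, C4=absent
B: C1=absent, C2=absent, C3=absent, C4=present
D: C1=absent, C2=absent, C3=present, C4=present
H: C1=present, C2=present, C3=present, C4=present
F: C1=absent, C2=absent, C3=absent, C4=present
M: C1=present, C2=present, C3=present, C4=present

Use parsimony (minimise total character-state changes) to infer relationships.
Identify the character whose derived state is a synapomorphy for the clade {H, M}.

C1

Character polarity is set by the outgroup: the derived state is whichever differs from the outgroup's state, so for C2, C3 the derived state is 'absent', and for the remaining characters it is 'present'.
C1: derived state 'present' in H and M only — synapomorphy for {H, M}.
C2 (derived state 'absent') is shared by B, D, and F — a synapomorphy uniting that clade.
Only B and F show the derived state 'absent' for C3, supporting them as a clade.
C4 (derived state 'present') is shared by all ingroup taxa — unites the whole ingroup.
Most parsimonious ingroup topology: (((B,F),D),(H,M)).
The clade {H, M} is supported by C1: its derived state 'present' occurs in exactly those taxa and in no other taxon (including the outgroup).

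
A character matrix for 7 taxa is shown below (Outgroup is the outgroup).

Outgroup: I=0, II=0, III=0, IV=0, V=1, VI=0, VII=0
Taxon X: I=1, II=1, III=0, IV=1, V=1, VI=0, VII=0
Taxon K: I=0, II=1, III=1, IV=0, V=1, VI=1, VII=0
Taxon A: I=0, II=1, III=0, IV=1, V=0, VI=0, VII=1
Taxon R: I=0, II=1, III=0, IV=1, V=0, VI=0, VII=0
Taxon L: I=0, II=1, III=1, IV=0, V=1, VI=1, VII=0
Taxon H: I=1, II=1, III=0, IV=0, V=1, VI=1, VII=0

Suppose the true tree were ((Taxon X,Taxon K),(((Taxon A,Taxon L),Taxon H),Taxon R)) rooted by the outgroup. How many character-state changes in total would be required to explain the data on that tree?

Map each character onto ((Taxon X,Taxon K),(((Taxon A,Taxon L),Taxon H),Taxon R)) (rooted by Outgroup) and count the minimum state changes it requires (Fitch parsimony):
I: 2; II: 1; III: 2; IV: 3; V: 2; VI: 3; VII: 1.
Total tree length = 14.

14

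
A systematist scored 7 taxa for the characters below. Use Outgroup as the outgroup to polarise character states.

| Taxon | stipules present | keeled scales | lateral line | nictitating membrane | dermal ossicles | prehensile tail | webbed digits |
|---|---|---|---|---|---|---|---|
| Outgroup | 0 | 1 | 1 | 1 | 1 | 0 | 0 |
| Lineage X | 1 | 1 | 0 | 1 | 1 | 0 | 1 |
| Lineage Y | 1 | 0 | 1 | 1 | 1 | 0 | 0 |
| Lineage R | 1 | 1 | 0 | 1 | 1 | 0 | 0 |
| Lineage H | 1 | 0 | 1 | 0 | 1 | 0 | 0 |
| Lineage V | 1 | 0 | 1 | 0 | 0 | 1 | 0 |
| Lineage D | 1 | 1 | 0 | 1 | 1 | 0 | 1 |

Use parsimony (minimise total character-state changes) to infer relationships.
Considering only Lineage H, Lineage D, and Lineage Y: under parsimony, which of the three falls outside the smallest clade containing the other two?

Character polarity is set by the outgroup: the derived state is whichever differs from the outgroup's state, so for keeled scales, lateral line, nictitating membrane, dermal ossicles the derived state is '0', and for the remaining characters it is '1'.
stipules present (derived state '1') is shared by all ingroup taxa — unites the whole ingroup.
keeled scales: derived state '0' in Lineage H, Lineage V, and Lineage Y only — synapomorphy for {Lineage H, Lineage V, Lineage Y}.
lateral line: derived state '0' in Lineage D, Lineage R, and Lineage X only — synapomorphy for {Lineage D, Lineage R, Lineage X}.
nictitating membrane (derived state '0') is shared by Lineage H and Lineage V — a synapomorphy uniting that clade.
dermal ossicles (derived state '0') is unique to Lineage V (autapomorphy; uninformative for grouping).
prehensile tail: derived state '1' in Lineage V only — an autapomorphy, so it tells us nothing about relationships among taxa.
Only Lineage D and Lineage X show the derived state '1' for webbed digits, supporting them as a clade.
Most parsimonious ingroup topology: (((Lineage V,Lineage H),Lineage Y),(Lineage R,(Lineage D,Lineage X))).
Lineage H and Lineage Y share a more recent common ancestor with each other than either does with Lineage D, so Lineage D is the least closely related of the three.

Lineage D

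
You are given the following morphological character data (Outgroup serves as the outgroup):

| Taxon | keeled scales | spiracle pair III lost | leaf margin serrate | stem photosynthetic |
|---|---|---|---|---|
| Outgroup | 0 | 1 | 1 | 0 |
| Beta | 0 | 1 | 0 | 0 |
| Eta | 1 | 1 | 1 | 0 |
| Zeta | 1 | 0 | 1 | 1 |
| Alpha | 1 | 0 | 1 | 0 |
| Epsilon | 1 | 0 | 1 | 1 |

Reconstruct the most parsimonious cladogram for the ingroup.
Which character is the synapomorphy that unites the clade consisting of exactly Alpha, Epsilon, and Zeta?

spiracle pair III lost

Character polarity is set by the outgroup: the derived state is whichever differs from the outgroup's state, so for spiracle pair III lost, leaf margin serrate the derived state is '0', and for the remaining characters it is '1'.
keeled scales (derived state '1') is shared by Alpha, Epsilon, Eta, and Zeta — a synapomorphy uniting that clade.
spiracle pair III lost: derived state '0' in Alpha, Epsilon, and Zeta only — synapomorphy for {Alpha, Epsilon, Zeta}.
leaf margin serrate (derived state '0') is unique to Beta (autapomorphy; uninformative for grouping).
stem photosynthetic (derived state '1') is shared by Epsilon and Zeta — a synapomorphy uniting that clade.
Most parsimonious ingroup topology: (Beta,(Eta,((Zeta,Epsilon),Alpha))).
The clade {Alpha, Epsilon, Zeta} is supported by spiracle pair III lost: its derived state '0' occurs in exactly those taxa and in no other taxon (including the outgroup).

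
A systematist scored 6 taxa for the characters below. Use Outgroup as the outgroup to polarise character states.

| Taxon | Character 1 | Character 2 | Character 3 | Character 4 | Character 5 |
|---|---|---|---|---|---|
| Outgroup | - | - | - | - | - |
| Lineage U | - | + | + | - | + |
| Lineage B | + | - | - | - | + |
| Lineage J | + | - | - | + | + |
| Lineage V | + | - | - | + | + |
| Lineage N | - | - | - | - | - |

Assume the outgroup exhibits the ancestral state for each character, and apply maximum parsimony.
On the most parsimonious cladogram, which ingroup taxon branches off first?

Lineage N

The outgroup has state '-' for every character, so '+' is the derived state throughout.
Only Lineage B, Lineage J, and Lineage V show the derived state '+' for Character 1, supporting them as a clade.
Character 2: derived state '+' in Lineage U only — an autapomorphy, so it tells us nothing about relationships among taxa.
Character 3: derived state '+' in Lineage U only — an autapomorphy, so it tells us nothing about relationships among taxa.
Character 4 (derived state '+') is shared by Lineage J and Lineage V — a synapomorphy uniting that clade.
Character 5 (derived state '+') is shared by Lineage B, Lineage J, Lineage U, and Lineage V — a synapomorphy uniting that clade.
Most parsimonious ingroup topology: ((Lineage U,(Lineage B,(Lineage J,Lineage V))),Lineage N).
Lineage N is sister to the clade containing all other ingroup taxa, so it is the earliest-diverging (most basal) ingroup lineage.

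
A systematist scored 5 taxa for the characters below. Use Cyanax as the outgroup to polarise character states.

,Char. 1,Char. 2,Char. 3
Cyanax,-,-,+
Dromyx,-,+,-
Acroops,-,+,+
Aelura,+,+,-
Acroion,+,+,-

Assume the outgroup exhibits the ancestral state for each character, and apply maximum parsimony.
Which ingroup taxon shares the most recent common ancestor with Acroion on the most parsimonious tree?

Aelura

Character polarity is set by the outgroup: the derived state is whichever differs from the outgroup's state, so for Char. 3 the derived state is '-', and for the remaining characters it is '+'.
Only Acroion and Aelura show the derived state '+' for Char. 1, supporting them as a clade.
All ingroup taxa share the derived state '+' for Char. 2; it defines the ingroup but does not resolve relationships within it.
Only Acroion, Aelura, and Dromyx show the derived state '-' for Char. 3, supporting them as a clade.
Most parsimonious ingroup topology: ((Dromyx,(Aelura,Acroion)),Acroops).
Acroion and Aelura form a cherry on this tree, so they are sister taxa.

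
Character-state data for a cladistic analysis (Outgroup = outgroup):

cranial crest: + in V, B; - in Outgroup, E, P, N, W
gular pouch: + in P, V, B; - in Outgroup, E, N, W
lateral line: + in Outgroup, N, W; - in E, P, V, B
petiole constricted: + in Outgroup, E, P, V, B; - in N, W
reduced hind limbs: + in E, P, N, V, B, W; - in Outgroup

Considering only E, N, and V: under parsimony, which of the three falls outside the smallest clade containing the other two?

N

Character polarity is set by the outgroup: the derived state is whichever differs from the outgroup's state, so for lateral line, petiole constricted the derived state is '-', and for the remaining characters it is '+'.
cranial crest: derived state '+' in B and V only — synapomorphy for {B, V}.
gular pouch: derived state '+' in B, P, and V only — synapomorphy for {B, P, V}.
lateral line (derived state '-') is shared by B, E, P, and V — a synapomorphy uniting that clade.
Only N and W show the derived state '-' for petiole constricted, supporting them as a clade.
All ingroup taxa share the derived state '+' for reduced hind limbs; it defines the ingroup but does not resolve relationships within it.
Most parsimonious ingroup topology: ((E,(P,(V,B))),(N,W)).
E and V share a more recent common ancestor with each other than either does with N, so N is the least closely related of the three.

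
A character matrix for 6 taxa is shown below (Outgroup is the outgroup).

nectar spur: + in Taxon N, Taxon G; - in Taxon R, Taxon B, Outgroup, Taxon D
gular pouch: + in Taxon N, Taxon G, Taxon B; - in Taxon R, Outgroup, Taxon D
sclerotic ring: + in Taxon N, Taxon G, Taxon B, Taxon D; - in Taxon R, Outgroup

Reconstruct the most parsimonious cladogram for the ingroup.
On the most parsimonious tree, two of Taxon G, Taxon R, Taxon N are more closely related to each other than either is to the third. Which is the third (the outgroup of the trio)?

Taxon R

The outgroup has state '-' for every character, so '+' is the derived state throughout.
nectar spur (derived state '+') is shared by Taxon G and Taxon N — a synapomorphy uniting that clade.
gular pouch (derived state '+') is shared by Taxon B, Taxon G, and Taxon N — a synapomorphy uniting that clade.
sclerotic ring (derived state '+') is shared by Taxon B, Taxon D, Taxon G, and Taxon N — a synapomorphy uniting that clade.
Most parsimonious ingroup topology: (Taxon R,(((Taxon N,Taxon G),Taxon B),Taxon D)).
Taxon N and Taxon G share a more recent common ancestor with each other than either does with Taxon R, so Taxon R is the least closely related of the three.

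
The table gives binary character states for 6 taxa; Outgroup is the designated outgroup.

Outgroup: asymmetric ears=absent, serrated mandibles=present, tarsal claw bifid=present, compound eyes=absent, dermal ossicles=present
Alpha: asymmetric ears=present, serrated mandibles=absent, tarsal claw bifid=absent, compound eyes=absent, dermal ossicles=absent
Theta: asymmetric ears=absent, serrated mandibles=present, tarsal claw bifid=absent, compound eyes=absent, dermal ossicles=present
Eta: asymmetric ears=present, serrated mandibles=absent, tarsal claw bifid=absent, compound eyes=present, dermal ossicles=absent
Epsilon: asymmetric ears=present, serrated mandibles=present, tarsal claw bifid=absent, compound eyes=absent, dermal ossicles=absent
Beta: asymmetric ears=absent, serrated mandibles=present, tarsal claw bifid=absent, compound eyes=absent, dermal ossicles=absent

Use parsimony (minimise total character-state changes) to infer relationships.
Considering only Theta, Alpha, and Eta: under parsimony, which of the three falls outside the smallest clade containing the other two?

Character polarity is set by the outgroup: the derived state is whichever differs from the outgroup's state, so for serrated mandibles, tarsal claw bifid, dermal ossicles the derived state is 'absent', and for the remaining characters it is 'present'.
Only Alpha, Epsilon, and Eta show the derived state 'present' for asymmetric ears, supporting them as a clade.
serrated mandibles (derived state 'absent') is shared by Alpha and Eta — a synapomorphy uniting that clade.
tarsal claw bifid (derived state 'absent') is shared by all ingroup taxa — unites the whole ingroup.
compound eyes (derived state 'present') is unique to Eta (autapomorphy; uninformative for grouping).
Only Alpha, Beta, Epsilon, and Eta show the derived state 'absent' for dermal ossicles, supporting them as a clade.
Most parsimonious ingroup topology: ((((Alpha,Eta),Epsilon),Beta),Theta).
Eta and Alpha share a more recent common ancestor with each other than either does with Theta, so Theta is the least closely related of the three.

Theta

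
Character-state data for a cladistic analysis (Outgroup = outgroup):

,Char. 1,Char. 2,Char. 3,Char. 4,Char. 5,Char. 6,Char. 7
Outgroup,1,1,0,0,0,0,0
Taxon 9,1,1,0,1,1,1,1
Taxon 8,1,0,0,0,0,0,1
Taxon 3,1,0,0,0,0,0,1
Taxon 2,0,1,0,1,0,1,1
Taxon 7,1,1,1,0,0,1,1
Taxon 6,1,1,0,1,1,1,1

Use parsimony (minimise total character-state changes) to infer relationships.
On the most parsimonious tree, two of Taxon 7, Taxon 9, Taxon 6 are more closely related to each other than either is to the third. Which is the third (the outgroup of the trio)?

Character polarity is set by the outgroup: the derived state is whichever differs from the outgroup's state, so for Char. 1, Char. 2 the derived state is '0', and for the remaining characters it is '1'.
Char. 1: derived state '0' in Taxon 2 only — an autapomorphy, so it tells us nothing about relationships among taxa.
Only Taxon 3 and Taxon 8 show the derived state '0' for Char. 2, supporting them as a clade.
Char. 3: derived state '1' in Taxon 7 only — an autapomorphy, so it tells us nothing about relationships among taxa.
Only Taxon 2, Taxon 6, and Taxon 9 show the derived state '1' for Char. 4, supporting them as a clade.
Char. 5 (derived state '1') is shared by Taxon 6 and Taxon 9 — a synapomorphy uniting that clade.
Char. 6: derived state '1' in Taxon 2, Taxon 6, Taxon 7, and Taxon 9 only — synapomorphy for {Taxon 2, Taxon 6, Taxon 7, Taxon 9}.
Char. 7 (derived state '1') is shared by all ingroup taxa — unites the whole ingroup.
Most parsimonious ingroup topology: ((((Taxon 9,Taxon 6),Taxon 2),Taxon 7),(Taxon 8,Taxon 3)).
Taxon 6 and Taxon 9 share a more recent common ancestor with each other than either does with Taxon 7, so Taxon 7 is the least closely related of the three.

Taxon 7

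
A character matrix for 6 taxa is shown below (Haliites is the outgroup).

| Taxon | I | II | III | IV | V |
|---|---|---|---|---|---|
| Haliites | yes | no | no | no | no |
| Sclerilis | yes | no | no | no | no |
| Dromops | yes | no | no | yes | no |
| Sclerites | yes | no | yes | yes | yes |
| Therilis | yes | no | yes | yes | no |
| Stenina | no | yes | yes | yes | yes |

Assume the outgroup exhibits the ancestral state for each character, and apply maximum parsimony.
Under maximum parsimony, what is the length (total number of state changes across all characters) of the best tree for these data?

5

Character polarity is set by the outgroup: the derived state is whichever differs from the outgroup's state, so for I the derived state is 'no', and for the remaining characters it is 'yes'.
I (derived state 'no') is unique to Stenina (autapomorphy; uninformative for grouping).
II (derived state 'yes') is unique to Stenina (autapomorphy; uninformative for grouping).
Only Sclerites, Stenina, and Therilis show the derived state 'yes' for III, supporting them as a clade.
IV (derived state 'yes') is shared by Dromops, Sclerites, Stenina, and Therilis — a synapomorphy uniting that clade.
V: derived state 'yes' in Sclerites and Stenina only — synapomorphy for {Sclerites, Stenina}.
Most parsimonious ingroup topology: (Sclerilis,(Dromops,((Sclerites,Stenina),Therilis))).
Changes per character on this tree: I: 1; II: 1; III: 1; IV: 1; V: 1.
Total = 5.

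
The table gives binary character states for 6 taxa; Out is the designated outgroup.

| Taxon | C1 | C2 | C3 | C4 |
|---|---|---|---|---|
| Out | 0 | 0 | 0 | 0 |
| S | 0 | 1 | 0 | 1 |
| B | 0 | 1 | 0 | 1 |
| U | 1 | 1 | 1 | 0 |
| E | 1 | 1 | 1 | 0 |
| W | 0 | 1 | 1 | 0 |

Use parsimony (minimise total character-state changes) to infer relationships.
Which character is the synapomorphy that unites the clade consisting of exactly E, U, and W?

C3

The outgroup has state '0' for every character, so '1' is the derived state throughout.
C1 (derived state '1') is shared by E and U — a synapomorphy uniting that clade.
C2 (derived state '1') is shared by all ingroup taxa — unites the whole ingroup.
C3 (derived state '1') is shared by E, U, and W — a synapomorphy uniting that clade.
C4 (derived state '1') is shared by B and S — a synapomorphy uniting that clade.
Most parsimonious ingroup topology: ((S,B),((U,E),W)).
The clade {E, U, W} is supported by C3: its derived state '1' occurs in exactly those taxa and in no other taxon (including the outgroup).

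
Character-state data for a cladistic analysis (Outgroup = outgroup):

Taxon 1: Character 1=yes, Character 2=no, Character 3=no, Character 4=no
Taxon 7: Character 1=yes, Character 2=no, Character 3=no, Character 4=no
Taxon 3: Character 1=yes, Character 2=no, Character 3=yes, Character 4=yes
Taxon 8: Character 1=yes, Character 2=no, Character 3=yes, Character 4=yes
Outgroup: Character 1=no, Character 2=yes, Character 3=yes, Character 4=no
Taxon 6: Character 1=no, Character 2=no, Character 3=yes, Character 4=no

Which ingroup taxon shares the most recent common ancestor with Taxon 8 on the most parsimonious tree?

Character polarity is set by the outgroup: the derived state is whichever differs from the outgroup's state, so for Character 2, Character 3 the derived state is 'no', and for the remaining characters it is 'yes'.
Only Taxon 1, Taxon 3, Taxon 7, and Taxon 8 show the derived state 'yes' for Character 1, supporting them as a clade.
Character 2 (derived state 'no') is shared by all ingroup taxa — unites the whole ingroup.
Character 3 (derived state 'no') is shared by Taxon 1 and Taxon 7 — a synapomorphy uniting that clade.
Character 4 (derived state 'yes') is shared by Taxon 3 and Taxon 8 — a synapomorphy uniting that clade.
Most parsimonious ingroup topology: (((Taxon 3,Taxon 8),(Taxon 1,Taxon 7)),Taxon 6).
Taxon 8 and Taxon 3 form a cherry on this tree, so they are sister taxa.

Taxon 3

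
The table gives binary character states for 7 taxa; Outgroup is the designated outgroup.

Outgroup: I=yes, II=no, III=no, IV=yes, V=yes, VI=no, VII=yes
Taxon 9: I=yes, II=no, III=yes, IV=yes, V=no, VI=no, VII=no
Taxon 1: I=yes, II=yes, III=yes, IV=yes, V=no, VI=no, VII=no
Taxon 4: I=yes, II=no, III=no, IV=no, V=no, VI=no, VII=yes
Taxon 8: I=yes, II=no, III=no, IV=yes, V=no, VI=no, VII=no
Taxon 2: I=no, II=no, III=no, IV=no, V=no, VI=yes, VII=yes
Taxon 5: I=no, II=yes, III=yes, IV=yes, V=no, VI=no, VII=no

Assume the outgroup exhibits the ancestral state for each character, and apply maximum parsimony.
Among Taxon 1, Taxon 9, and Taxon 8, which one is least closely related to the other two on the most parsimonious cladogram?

Character polarity is set by the outgroup: the derived state is whichever differs from the outgroup's state, so for I, IV, V, VII the derived state is 'no', and for the remaining characters it is 'yes'.
I (state 'no') occurs in Taxon 2 and Taxon 5 but conflicts with the nesting implied by the other characters — most parsimoniously interpreted as homoplasy.
II: derived state 'yes' in Taxon 1 and Taxon 5 only — synapomorphy for {Taxon 1, Taxon 5}.
III: derived state 'yes' in Taxon 1, Taxon 5, and Taxon 9 only — synapomorphy for {Taxon 1, Taxon 5, Taxon 9}.
IV: derived state 'no' in Taxon 2 and Taxon 4 only — synapomorphy for {Taxon 2, Taxon 4}.
All ingroup taxa share the derived state 'no' for V; it defines the ingroup but does not resolve relationships within it.
VI: derived state 'yes' in Taxon 2 only — an autapomorphy, so it tells us nothing about relationships among taxa.
Only Taxon 1, Taxon 5, Taxon 8, and Taxon 9 show the derived state 'no' for VII, supporting them as a clade.
Most parsimonious ingroup topology: (((Taxon 9,(Taxon 1,Taxon 5)),Taxon 8),(Taxon 4,Taxon 2)).
Taxon 9 and Taxon 1 share a more recent common ancestor with each other than either does with Taxon 8, so Taxon 8 is the least closely related of the three.

Taxon 8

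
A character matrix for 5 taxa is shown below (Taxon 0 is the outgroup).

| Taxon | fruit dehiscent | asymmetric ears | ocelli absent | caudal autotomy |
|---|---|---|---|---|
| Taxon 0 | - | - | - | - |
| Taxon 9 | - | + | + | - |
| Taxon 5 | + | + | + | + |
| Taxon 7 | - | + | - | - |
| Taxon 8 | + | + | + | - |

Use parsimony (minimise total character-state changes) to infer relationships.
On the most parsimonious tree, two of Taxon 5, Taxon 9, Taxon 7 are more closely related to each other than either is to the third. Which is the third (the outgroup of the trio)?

Taxon 7

The outgroup has state '-' for every character, so '+' is the derived state throughout.
fruit dehiscent (derived state '+') is shared by Taxon 5 and Taxon 8 — a synapomorphy uniting that clade.
All ingroup taxa share the derived state '+' for asymmetric ears; it defines the ingroup but does not resolve relationships within it.
ocelli absent: derived state '+' in Taxon 5, Taxon 8, and Taxon 9 only — synapomorphy for {Taxon 5, Taxon 8, Taxon 9}.
caudal autotomy (derived state '+') is unique to Taxon 5 (autapomorphy; uninformative for grouping).
Most parsimonious ingroup topology: ((Taxon 9,(Taxon 5,Taxon 8)),Taxon 7).
Taxon 5 and Taxon 9 share a more recent common ancestor with each other than either does with Taxon 7, so Taxon 7 is the least closely related of the three.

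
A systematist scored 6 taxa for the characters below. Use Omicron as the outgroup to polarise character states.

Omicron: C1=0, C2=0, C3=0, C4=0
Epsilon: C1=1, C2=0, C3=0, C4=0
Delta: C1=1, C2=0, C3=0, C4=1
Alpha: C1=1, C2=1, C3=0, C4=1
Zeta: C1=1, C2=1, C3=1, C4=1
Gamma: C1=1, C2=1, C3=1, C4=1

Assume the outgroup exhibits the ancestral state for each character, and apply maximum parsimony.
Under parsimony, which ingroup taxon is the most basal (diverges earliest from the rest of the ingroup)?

The outgroup has state '0' for every character, so '1' is the derived state throughout.
All ingroup taxa share the derived state '1' for C1; it defines the ingroup but does not resolve relationships within it.
Only Alpha, Gamma, and Zeta show the derived state '1' for C2, supporting them as a clade.
C3: derived state '1' in Gamma and Zeta only — synapomorphy for {Gamma, Zeta}.
Only Alpha, Delta, Gamma, and Zeta show the derived state '1' for C4, supporting them as a clade.
Most parsimonious ingroup topology: (Epsilon,(Delta,(Alpha,(Zeta,Gamma)))).
Epsilon is sister to the clade containing all other ingroup taxa, so it is the earliest-diverging (most basal) ingroup lineage.

Epsilon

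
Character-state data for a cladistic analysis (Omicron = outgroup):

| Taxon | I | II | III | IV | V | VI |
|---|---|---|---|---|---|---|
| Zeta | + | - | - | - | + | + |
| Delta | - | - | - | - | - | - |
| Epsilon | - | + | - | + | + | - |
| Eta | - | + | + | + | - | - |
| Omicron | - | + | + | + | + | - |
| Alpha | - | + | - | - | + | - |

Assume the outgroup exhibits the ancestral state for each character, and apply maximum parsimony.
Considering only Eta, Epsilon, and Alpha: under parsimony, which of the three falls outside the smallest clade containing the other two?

Eta

Character polarity is set by the outgroup: the derived state is whichever differs from the outgroup's state, so for II, III, IV, V the derived state is '-', and for the remaining characters it is '+'.
I (derived state '+') is unique to Zeta (autapomorphy; uninformative for grouping).
II: derived state '-' in Delta and Zeta only — synapomorphy for {Delta, Zeta}.
III: derived state '-' in Alpha, Delta, Epsilon, and Zeta only — synapomorphy for {Alpha, Delta, Epsilon, Zeta}.
IV (derived state '-') is shared by Alpha, Delta, and Zeta — a synapomorphy uniting that clade.
V (state '-') occurs in Delta and Eta but conflicts with the nesting implied by the other characters — most parsimoniously interpreted as homoplasy.
VI: derived state '+' in Zeta only — an autapomorphy, so it tells us nothing about relationships among taxa.
Most parsimonious ingroup topology: ((Epsilon,(Alpha,(Zeta,Delta))),Eta).
Alpha and Epsilon share a more recent common ancestor with each other than either does with Eta, so Eta is the least closely related of the three.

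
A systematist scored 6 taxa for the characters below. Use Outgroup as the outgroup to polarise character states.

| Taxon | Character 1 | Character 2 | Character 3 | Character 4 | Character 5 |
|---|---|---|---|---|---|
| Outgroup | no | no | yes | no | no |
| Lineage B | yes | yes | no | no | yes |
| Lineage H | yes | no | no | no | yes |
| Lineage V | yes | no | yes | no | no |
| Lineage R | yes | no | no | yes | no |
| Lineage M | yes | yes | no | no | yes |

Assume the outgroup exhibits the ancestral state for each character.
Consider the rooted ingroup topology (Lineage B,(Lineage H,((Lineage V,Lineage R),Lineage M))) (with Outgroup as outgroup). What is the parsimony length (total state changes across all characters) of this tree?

8

Map each character onto (Lineage B,(Lineage H,((Lineage V,Lineage R),Lineage M))) (rooted by Outgroup) and count the minimum state changes it requires (Fitch parsimony):
Character 1: 1; Character 2: 2; Character 3: 2; Character 4: 1; Character 5: 2.
Total tree length = 8.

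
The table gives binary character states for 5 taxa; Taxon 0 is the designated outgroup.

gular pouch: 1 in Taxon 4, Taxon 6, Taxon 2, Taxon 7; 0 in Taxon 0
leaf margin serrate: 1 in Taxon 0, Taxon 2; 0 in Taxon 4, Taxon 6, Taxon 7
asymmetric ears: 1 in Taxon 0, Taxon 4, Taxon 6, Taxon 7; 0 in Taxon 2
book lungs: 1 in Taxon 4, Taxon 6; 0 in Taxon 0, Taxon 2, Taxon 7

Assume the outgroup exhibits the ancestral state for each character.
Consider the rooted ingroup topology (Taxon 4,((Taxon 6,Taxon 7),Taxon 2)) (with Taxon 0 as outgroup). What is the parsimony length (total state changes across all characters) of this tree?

6

Map each character onto (Taxon 4,((Taxon 6,Taxon 7),Taxon 2)) (rooted by Taxon 0) and count the minimum state changes it requires (Fitch parsimony):
gular pouch: 1; leaf margin serrate: 2; asymmetric ears: 1; book lungs: 2.
Total tree length = 6.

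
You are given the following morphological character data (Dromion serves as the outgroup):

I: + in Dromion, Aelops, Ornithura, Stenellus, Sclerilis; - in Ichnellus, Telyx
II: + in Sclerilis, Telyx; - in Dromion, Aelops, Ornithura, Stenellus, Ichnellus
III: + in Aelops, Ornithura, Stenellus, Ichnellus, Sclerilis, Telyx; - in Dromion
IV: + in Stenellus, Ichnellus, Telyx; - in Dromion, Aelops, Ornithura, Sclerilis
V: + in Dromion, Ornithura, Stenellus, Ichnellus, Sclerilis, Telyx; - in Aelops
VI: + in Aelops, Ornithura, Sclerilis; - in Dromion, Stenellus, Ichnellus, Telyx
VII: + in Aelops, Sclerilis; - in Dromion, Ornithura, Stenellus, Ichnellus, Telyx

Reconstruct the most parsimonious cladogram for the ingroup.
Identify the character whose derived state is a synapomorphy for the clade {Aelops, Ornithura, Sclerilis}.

VI

Character polarity is set by the outgroup: the derived state is whichever differs from the outgroup's state, so for I, V the derived state is '-', and for the remaining characters it is '+'.
I: derived state '-' in Ichnellus and Telyx only — synapomorphy for {Ichnellus, Telyx}.
II (state '+') occurs in Sclerilis and Telyx but conflicts with the nesting implied by the other characters — most parsimoniously interpreted as homoplasy.
III (derived state '+') is shared by all ingroup taxa — unites the whole ingroup.
Only Ichnellus, Stenellus, and Telyx show the derived state '+' for IV, supporting them as a clade.
V: derived state '-' in Aelops only — an autapomorphy, so it tells us nothing about relationships among taxa.
VI: derived state '+' in Aelops, Ornithura, and Sclerilis only — synapomorphy for {Aelops, Ornithura, Sclerilis}.
VII (derived state '+') is shared by Aelops and Sclerilis — a synapomorphy uniting that clade.
Most parsimonious ingroup topology: ((Stenellus,(Ichnellus,Telyx)),((Sclerilis,Aelops),Ornithura)).
The clade {Aelops, Ornithura, Sclerilis} is supported by VI: its derived state '+' occurs in exactly those taxa and in no other taxon (including the outgroup).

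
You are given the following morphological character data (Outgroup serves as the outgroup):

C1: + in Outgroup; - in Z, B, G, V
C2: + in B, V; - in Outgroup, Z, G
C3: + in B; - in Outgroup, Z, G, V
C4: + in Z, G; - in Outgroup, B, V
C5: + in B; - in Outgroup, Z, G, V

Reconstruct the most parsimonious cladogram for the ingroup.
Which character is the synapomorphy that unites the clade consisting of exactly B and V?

Character polarity is set by the outgroup: the derived state is whichever differs from the outgroup's state, so for C1 the derived state is '-', and for the remaining characters it is '+'.
All ingroup taxa share the derived state '-' for C1; it defines the ingroup but does not resolve relationships within it.
Only B and V show the derived state '+' for C2, supporting them as a clade.
C3: derived state '+' in B only — an autapomorphy, so it tells us nothing about relationships among taxa.
C4 (derived state '+') is shared by G and Z — a synapomorphy uniting that clade.
C5 (derived state '+') is unique to B (autapomorphy; uninformative for grouping).
Most parsimonious ingroup topology: ((Z,G),(B,V)).
The clade {B, V} is supported by C2: its derived state '+' occurs in exactly those taxa and in no other taxon (including the outgroup).

C2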